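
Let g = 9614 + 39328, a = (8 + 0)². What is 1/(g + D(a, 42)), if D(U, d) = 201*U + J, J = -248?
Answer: 1/61558 ≈ 1.6245e-5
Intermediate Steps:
a = 64 (a = 8² = 64)
D(U, d) = -248 + 201*U (D(U, d) = 201*U - 248 = -248 + 201*U)
g = 48942
1/(g + D(a, 42)) = 1/(48942 + (-248 + 201*64)) = 1/(48942 + (-248 + 12864)) = 1/(48942 + 12616) = 1/61558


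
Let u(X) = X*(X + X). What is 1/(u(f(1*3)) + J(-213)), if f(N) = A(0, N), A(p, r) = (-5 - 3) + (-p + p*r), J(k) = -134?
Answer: -⅙ ≈ -0.16667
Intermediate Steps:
A(p, r) = -8 - p + p*r (A(p, r) = -8 + (-p + p*r) = -8 - p + p*r)
f(N) = -8 (f(N) = -8 - 1*0 + 0*N = -8 + 0 + 0 = -8)
u(X) = 2*X² (u(X) = X*(2*X) = 2*X²)
1/(u(f(1*3)) + J(-213)) = 1/(2*(-8)² - 134) = 1/(2*64 - 134) = 1/(128 - 134) = 1/(-6) = -⅙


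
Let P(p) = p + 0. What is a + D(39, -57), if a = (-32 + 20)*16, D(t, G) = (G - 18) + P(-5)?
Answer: -272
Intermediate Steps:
P(p) = p
D(t, G) = -23 + G (D(t, G) = (G - 18) - 5 = (-18 + G) - 5 = -23 + G)
a = -192 (a = -12*16 = -192)
a + D(39, -57) = -192 + (-23 - 57) = -192 - 80 = -272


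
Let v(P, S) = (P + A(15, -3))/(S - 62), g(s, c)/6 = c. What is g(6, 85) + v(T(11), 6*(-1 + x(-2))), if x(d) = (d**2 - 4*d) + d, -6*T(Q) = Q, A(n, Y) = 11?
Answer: 24425/48 ≈ 508.85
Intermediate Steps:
g(s, c) = 6*c
T(Q) = -Q/6
x(d) = d**2 - 3*d
v(P, S) = (11 + P)/(-62 + S) (v(P, S) = (P + 11)/(S - 62) = (11 + P)/(-62 + S))
g(6, 85) + v(T(11), 6*(-1 + x(-2))) = 6*85 + (11 - 1/6*11)/(-62 + 6*(-1 - 2*(-3 - 2))) = 510 + (11 - 11/6)/(-62 + 6*(-1 - 2*(-5))) = 510 + (55/6)/(-62 + 6*(-1 + 10)) = 510 + (55/6)/(-62 + 6*9) = 510 + (55/6)/(-62 + 54) = 510 + (55/6)/(-8) = 510 - 1/8*55/6 = 510 - 55/48 = 24425/48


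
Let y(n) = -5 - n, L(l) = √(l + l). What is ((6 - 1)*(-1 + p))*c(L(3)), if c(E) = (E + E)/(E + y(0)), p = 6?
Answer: -300/19 - 250*√6/19 ≈ -48.020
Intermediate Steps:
L(l) = √2*√l (L(l) = √(2*l) = √2*√l)
c(E) = 2*E/(-5 + E) (c(E) = (E + E)/(E + (-5 - 1*0)) = (2*E)/(E + (-5 + 0)) = (2*E)/(E - 5) = (2*E)/(-5 + E) = 2*E/(-5 + E))
((6 - 1)*(-1 + p))*c(L(3)) = ((6 - 1)*(-1 + 6))*(2*(√2*√3)/(-5 + √2*√3)) = (5*5)*(2*√6/(-5 + √6)) = 25*(2*√6/(-5 + √6)) = 50*√6/(-5 + √6)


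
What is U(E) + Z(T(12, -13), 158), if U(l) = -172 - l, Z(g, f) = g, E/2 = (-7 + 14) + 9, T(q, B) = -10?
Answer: -214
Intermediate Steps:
E = 32 (E = 2*((-7 + 14) + 9) = 2*(7 + 9) = 2*16 = 32)
U(E) + Z(T(12, -13), 158) = (-172 - 1*32) - 10 = (-172 - 32) - 10 = -204 - 10 = -214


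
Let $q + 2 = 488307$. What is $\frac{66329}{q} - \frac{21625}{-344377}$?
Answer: $\frac{33401777658}{168161010985} \approx 0.19863$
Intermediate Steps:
$q = 488305$ ($q = -2 + 488307 = 488305$)
$\frac{66329}{q} - \frac{21625}{-344377} = \frac{66329}{488305} - \frac{21625}{-344377} = 66329 \cdot \frac{1}{488305} - - \frac{21625}{344377} = \frac{66329}{488305} + \frac{21625}{344377} = \frac{33401777658}{168161010985}$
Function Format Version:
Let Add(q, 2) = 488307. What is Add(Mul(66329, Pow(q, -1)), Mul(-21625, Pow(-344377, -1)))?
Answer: Rational(33401777658, 168161010985) ≈ 0.19863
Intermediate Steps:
q = 488305 (q = Add(-2, 488307) = 488305)
Add(Mul(66329, Pow(q, -1)), Mul(-21625, Pow(-344377, -1))) = Add(Mul(66329, Pow(488305, -1)), Mul(-21625, Pow(-344377, -1))) = Add(Mul(66329, Rational(1, 488305)), Mul(-21625, Rational(-1, 344377))) = Add(Rational(66329, 488305), Rational(21625, 344377)) = Rational(33401777658, 168161010985)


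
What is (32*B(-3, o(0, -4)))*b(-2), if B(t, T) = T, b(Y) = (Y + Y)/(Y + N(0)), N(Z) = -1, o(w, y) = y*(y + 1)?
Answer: 512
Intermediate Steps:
o(w, y) = y*(1 + y)
b(Y) = 2*Y/(-1 + Y) (b(Y) = (Y + Y)/(Y - 1) = (2*Y)/(-1 + Y) = 2*Y/(-1 + Y))
(32*B(-3, o(0, -4)))*b(-2) = (32*(-4*(1 - 4)))*(2*(-2)/(-1 - 2)) = (32*(-4*(-3)))*(2*(-2)/(-3)) = (32*12)*(2*(-2)*(-⅓)) = 384*(4/3) = 512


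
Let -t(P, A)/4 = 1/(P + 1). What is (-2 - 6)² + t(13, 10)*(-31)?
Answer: 510/7 ≈ 72.857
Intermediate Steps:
t(P, A) = -4/(1 + P) (t(P, A) = -4/(P + 1) = -4/(1 + P))
(-2 - 6)² + t(13, 10)*(-31) = (-2 - 6)² - 4/(1 + 13)*(-31) = (-8)² - 4/14*(-31) = 64 - 4*1/14*(-31) = 64 - 2/7*(-31) = 64 + 62/7 = 510/7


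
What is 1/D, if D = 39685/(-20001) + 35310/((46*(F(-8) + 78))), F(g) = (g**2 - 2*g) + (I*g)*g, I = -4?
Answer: -45082254/442567645 ≈ -0.10187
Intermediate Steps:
F(g) = -3*g**2 - 2*g (F(g) = (g**2 - 2*g) + (-4*g)*g = (g**2 - 2*g) - 4*g**2 = -3*g**2 - 2*g)
D = -442567645/45082254 (D = 39685/(-20001) + 35310/((46*(-1*(-8)*(2 + 3*(-8)) + 78))) = 39685*(-1/20001) + 35310/((46*(-1*(-8)*(2 - 24) + 78))) = -39685/20001 + 35310/((46*(-1*(-8)*(-22) + 78))) = -39685/20001 + 35310/((46*(-176 + 78))) = -39685/20001 + 35310/((46*(-98))) = -39685/20001 + 35310/(-4508) = -39685/20001 + 35310*(-1/4508) = -39685/20001 - 17655/2254 = -442567645/45082254 ≈ -9.8169)
1/D = 1/(-442567645/45082254) = -45082254/442567645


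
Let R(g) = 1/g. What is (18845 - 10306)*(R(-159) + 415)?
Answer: 563437376/159 ≈ 3.5436e+6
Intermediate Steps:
(18845 - 10306)*(R(-159) + 415) = (18845 - 10306)*(1/(-159) + 415) = 8539*(-1/159 + 415) = 8539*(65984/159) = 563437376/159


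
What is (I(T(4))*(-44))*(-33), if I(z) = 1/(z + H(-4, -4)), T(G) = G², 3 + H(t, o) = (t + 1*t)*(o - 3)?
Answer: 484/23 ≈ 21.043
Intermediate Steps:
H(t, o) = -3 + 2*t*(-3 + o) (H(t, o) = -3 + (t + 1*t)*(o - 3) = -3 + (t + t)*(-3 + o) = -3 + (2*t)*(-3 + o) = -3 + 2*t*(-3 + o))
I(z) = 1/(53 + z) (I(z) = 1/(z + (-3 - 6*(-4) + 2*(-4)*(-4))) = 1/(z + (-3 + 24 + 32)) = 1/(z + 53) = 1/(53 + z))
(I(T(4))*(-44))*(-33) = (-44/(53 + 4²))*(-33) = (-44/(53 + 16))*(-33) = (-44/69)*(-33) = ((1/69)*(-44))*(-33) = -44/69*(-33) = 484/23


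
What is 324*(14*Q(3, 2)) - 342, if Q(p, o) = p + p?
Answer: 26874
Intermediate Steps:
Q(p, o) = 2*p
324*(14*Q(3, 2)) - 342 = 324*(14*(2*3)) - 342 = 324*(14*6) - 342 = 324*84 - 342 = 27216 - 342 = 26874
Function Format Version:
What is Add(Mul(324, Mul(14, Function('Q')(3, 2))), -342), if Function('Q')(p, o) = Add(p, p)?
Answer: 26874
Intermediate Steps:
Function('Q')(p, o) = Mul(2, p)
Add(Mul(324, Mul(14, Function('Q')(3, 2))), -342) = Add(Mul(324, Mul(14, Mul(2, 3))), -342) = Add(Mul(324, Mul(14, 6)), -342) = Add(Mul(324, 84), -342) = Add(27216, -342) = 26874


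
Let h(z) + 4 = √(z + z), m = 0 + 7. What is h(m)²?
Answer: (4 - √14)² ≈ 0.066741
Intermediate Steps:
m = 7
h(z) = -4 + √2*√z (h(z) = -4 + √(z + z) = -4 + √(2*z) = -4 + √2*√z)
h(m)² = (-4 + √2*√7)² = (-4 + √14)²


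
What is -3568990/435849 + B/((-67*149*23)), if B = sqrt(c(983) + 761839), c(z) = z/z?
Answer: -3568990/435849 - 4*sqrt(47615)/229609 ≈ -8.1924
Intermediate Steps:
c(z) = 1
B = 4*sqrt(47615) (B = sqrt(1 + 761839) = sqrt(761840) = 4*sqrt(47615) ≈ 872.83)
-3568990/435849 + B/((-67*149*23)) = -3568990/435849 + (4*sqrt(47615))/((-67*149*23)) = -3568990*1/435849 + (4*sqrt(47615))/((-9983*23)) = -3568990/435849 + (4*sqrt(47615))/(-229609) = -3568990/435849 + (4*sqrt(47615))*(-1/229609) = -3568990/435849 - 4*sqrt(47615)/229609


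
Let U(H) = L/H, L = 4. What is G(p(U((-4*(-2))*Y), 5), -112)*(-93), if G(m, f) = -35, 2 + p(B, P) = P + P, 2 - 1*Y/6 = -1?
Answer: 3255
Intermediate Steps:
Y = 18 (Y = 12 - 6*(-1) = 12 + 6 = 18)
U(H) = 4/H
p(B, P) = -2 + 2*P (p(B, P) = -2 + (P + P) = -2 + 2*P)
G(p(U((-4*(-2))*Y), 5), -112)*(-93) = -35*(-93) = 3255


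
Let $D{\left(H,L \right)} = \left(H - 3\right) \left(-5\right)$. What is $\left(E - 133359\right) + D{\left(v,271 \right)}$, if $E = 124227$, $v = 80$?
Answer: $-9517$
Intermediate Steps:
$D{\left(H,L \right)} = 15 - 5 H$ ($D{\left(H,L \right)} = \left(-3 + H\right) \left(-5\right) = 15 - 5 H$)
$\left(E - 133359\right) + D{\left(v,271 \right)} = \left(124227 - 133359\right) + \left(15 - 400\right) = -9132 + \left(15 - 400\right) = -9132 - 385 = -9517$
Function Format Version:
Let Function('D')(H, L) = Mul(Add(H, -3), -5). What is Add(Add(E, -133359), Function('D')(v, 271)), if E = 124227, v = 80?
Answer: -9517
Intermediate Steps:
Function('D')(H, L) = Add(15, Mul(-5, H)) (Function('D')(H, L) = Mul(Add(-3, H), -5) = Add(15, Mul(-5, H)))
Add(Add(E, -133359), Function('D')(v, 271)) = Add(Add(124227, -133359), Add(15, Mul(-5, 80))) = Add(-9132, Add(15, -400)) = Add(-9132, -385) = -9517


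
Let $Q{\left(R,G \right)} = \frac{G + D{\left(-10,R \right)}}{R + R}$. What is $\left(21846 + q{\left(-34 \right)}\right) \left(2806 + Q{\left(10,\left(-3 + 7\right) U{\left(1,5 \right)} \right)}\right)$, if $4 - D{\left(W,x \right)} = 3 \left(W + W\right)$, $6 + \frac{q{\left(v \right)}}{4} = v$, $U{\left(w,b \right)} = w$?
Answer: $\frac{304623242}{5} \approx 6.0925 \cdot 10^{7}$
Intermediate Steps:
$q{\left(v \right)} = -24 + 4 v$
$D{\left(W,x \right)} = 4 - 6 W$ ($D{\left(W,x \right)} = 4 - 3 \left(W + W\right) = 4 - 3 \cdot 2 W = 4 - 6 W$)
$Q{\left(R,G \right)} = \frac{64 + G}{2 R}$ ($Q{\left(R,G \right)} = \frac{G + \left(4 - -60\right)}{R + R} = \frac{G + \left(4 + 60\right)}{2 R} = \left(G + 64\right) \frac{1}{2 R} = \left(64 + G\right) \frac{1}{2 R} = \frac{64 + G}{2 R}$)
$\left(21846 + q{\left(-34 \right)}\right) \left(2806 + Q{\left(10,\left(-3 + 7\right) U{\left(1,5 \right)} \right)}\right) = \left(21846 + \left(-24 + 4 \left(-34\right)\right)\right) \left(2806 + \frac{64 + \left(-3 + 7\right) 1}{2 \cdot 10}\right) = \left(21846 - 160\right) \left(2806 + \frac{1}{2} \cdot \frac{1}{10} \left(64 + 4 \cdot 1\right)\right) = \left(21846 - 160\right) \left(2806 + \frac{1}{2} \cdot \frac{1}{10} \left(64 + 4\right)\right) = 21686 \left(2806 + \frac{1}{2} \cdot \frac{1}{10} \cdot 68\right) = 21686 \left(2806 + \frac{17}{5}\right) = 21686 \cdot \frac{14047}{5} = \frac{304623242}{5}$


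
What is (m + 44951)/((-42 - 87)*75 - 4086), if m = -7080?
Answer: -37871/13761 ≈ -2.7521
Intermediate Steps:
(m + 44951)/((-42 - 87)*75 - 4086) = (-7080 + 44951)/((-42 - 87)*75 - 4086) = 37871/(-129*75 - 4086) = 37871/(-9675 - 4086) = 37871/(-13761) = 37871*(-1/13761) = -37871/13761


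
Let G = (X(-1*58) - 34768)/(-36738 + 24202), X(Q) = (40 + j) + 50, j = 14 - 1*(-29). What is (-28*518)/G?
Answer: -181822144/34635 ≈ -5249.7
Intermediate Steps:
j = 43 (j = 14 + 29 = 43)
X(Q) = 133 (X(Q) = (40 + 43) + 50 = 83 + 50 = 133)
G = 34635/12536 (G = (133 - 34768)/(-36738 + 24202) = -34635/(-12536) = -34635*(-1/12536) = 34635/12536 ≈ 2.7628)
(-28*518)/G = (-28*518)/(34635/12536) = -14504*12536/34635 = -181822144/34635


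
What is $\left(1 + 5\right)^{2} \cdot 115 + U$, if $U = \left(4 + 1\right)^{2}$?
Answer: $4165$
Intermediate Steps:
$U = 25$ ($U = 5^{2} = 25$)
$\left(1 + 5\right)^{2} \cdot 115 + U = \left(1 + 5\right)^{2} \cdot 115 + 25 = 6^{2} \cdot 115 + 25 = 36 \cdot 115 + 25 = 4140 + 25 = 4165$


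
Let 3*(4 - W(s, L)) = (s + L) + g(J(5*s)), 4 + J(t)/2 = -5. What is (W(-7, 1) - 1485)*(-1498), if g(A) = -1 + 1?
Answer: 2215542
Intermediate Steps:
J(t) = -18 (J(t) = -8 + 2*(-5) = -8 - 10 = -18)
g(A) = 0
W(s, L) = 4 - L/3 - s/3 (W(s, L) = 4 - ((s + L) + 0)/3 = 4 - ((L + s) + 0)/3 = 4 - (L + s)/3 = 4 + (-L/3 - s/3) = 4 - L/3 - s/3)
(W(-7, 1) - 1485)*(-1498) = ((4 - ⅓*1 - ⅓*(-7)) - 1485)*(-1498) = ((4 - ⅓ + 7/3) - 1485)*(-1498) = (6 - 1485)*(-1498) = -1479*(-1498) = 2215542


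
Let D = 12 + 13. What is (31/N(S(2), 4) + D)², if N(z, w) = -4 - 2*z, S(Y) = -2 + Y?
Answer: 4761/16 ≈ 297.56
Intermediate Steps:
D = 25
(31/N(S(2), 4) + D)² = (31/(-4 - 2*(-2 + 2)) + 25)² = (31/(-4 - 2*0) + 25)² = (31/(-4 + 0) + 25)² = (31/(-4) + 25)² = (31*(-¼) + 25)² = (-31/4 + 25)² = (69/4)² = 4761/16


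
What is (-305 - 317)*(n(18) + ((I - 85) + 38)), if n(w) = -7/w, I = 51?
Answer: -20215/9 ≈ -2246.1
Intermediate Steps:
(-305 - 317)*(n(18) + ((I - 85) + 38)) = (-305 - 317)*(-7/18 + ((51 - 85) + 38)) = -622*(-7*1/18 + (-34 + 38)) = -622*(-7/18 + 4) = -622*65/18 = -20215/9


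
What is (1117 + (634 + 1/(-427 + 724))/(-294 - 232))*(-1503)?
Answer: -29110049725/17358 ≈ -1.6770e+6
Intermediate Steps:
(1117 + (634 + 1/(-427 + 724))/(-294 - 232))*(-1503) = (1117 + (634 + 1/297)/(-526))*(-1503) = (1117 + (634 + 1/297)*(-1/526))*(-1503) = (1117 + (188299/297)*(-1/526))*(-1503) = (1117 - 188299/156222)*(-1503) = (174311675/156222)*(-1503) = -29110049725/17358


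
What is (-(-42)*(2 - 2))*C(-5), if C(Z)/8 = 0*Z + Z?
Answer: 0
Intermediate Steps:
C(Z) = 8*Z (C(Z) = 8*(0*Z + Z) = 8*(0 + Z) = 8*Z)
(-(-42)*(2 - 2))*C(-5) = (-(-42)*(2 - 2))*(8*(-5)) = -(-42)*0*(-40) = -21*0*(-40) = 0*(-40) = 0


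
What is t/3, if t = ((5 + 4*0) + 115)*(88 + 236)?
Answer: 12960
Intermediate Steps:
t = 38880 (t = ((5 + 0) + 115)*324 = (5 + 115)*324 = 120*324 = 38880)
t/3 = 38880/3 = 38880*(1/3) = 12960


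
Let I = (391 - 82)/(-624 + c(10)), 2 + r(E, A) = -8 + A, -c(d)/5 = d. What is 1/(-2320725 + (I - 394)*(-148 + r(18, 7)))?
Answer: -674/1524023035 ≈ -4.4225e-7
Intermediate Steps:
c(d) = -5*d
r(E, A) = -10 + A (r(E, A) = -2 + (-8 + A) = -10 + A)
I = -309/674 (I = (391 - 82)/(-624 - 5*10) = 309/(-624 - 50) = 309/(-674) = 309*(-1/674) = -309/674 ≈ -0.45846)
1/(-2320725 + (I - 394)*(-148 + r(18, 7))) = 1/(-2320725 + (-309/674 - 394)*(-148 + (-10 + 7))) = 1/(-2320725 - 265865*(-148 - 3)/674) = 1/(-2320725 - 265865/674*(-151)) = 1/(-2320725 + 40145615/674) = 1/(-1524023035/674) = -674/1524023035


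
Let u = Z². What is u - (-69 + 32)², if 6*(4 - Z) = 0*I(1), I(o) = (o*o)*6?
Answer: -1353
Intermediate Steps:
I(o) = 6*o² (I(o) = o²*6 = 6*o²)
Z = 4 (Z = 4 - 0*6*1² = 4 - 0*6*1 = 4 - 0*6 = 4 - ⅙*0 = 4 + 0 = 4)
u = 16 (u = 4² = 16)
u - (-69 + 32)² = 16 - (-69 + 32)² = 16 - 1*(-37)² = 16 - 1*1369 = 16 - 1369 = -1353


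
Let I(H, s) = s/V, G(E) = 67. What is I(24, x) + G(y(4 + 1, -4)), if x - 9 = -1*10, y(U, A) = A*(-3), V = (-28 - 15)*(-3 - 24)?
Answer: 77786/1161 ≈ 66.999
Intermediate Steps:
V = 1161 (V = -43*(-27) = 1161)
y(U, A) = -3*A
x = -1 (x = 9 - 1*10 = 9 - 10 = -1)
I(H, s) = s/1161
I(24, x) + G(y(4 + 1, -4)) = (1/1161)*(-1) + 67 = -1/1161 + 67 = 77786/1161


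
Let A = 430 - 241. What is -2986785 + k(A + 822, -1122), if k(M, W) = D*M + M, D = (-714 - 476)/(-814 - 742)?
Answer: -2322330627/778 ≈ -2.9850e+6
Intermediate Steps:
D = 595/778 (D = -1190/(-1556) = -1190*(-1/1556) = 595/778 ≈ 0.76478)
A = 189
k(M, W) = 1373*M/778 (k(M, W) = 595*M/778 + M = 1373*M/778)
-2986785 + k(A + 822, -1122) = -2986785 + 1373*(189 + 822)/778 = -2986785 + (1373/778)*1011 = -2986785 + 1388103/778 = -2322330627/778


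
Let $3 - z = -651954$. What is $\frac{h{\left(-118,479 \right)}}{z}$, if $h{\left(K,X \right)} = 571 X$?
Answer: $\frac{273509}{651957} \approx 0.41952$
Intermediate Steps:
$z = 651957$ ($z = 3 - -651954 = 3 + 651954 = 651957$)
$\frac{h{\left(-118,479 \right)}}{z} = \frac{571 \cdot 479}{651957} = 273509 \cdot \frac{1}{651957} = \frac{273509}{651957}$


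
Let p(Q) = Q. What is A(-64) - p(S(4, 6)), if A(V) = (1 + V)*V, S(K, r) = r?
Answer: 4026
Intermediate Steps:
A(V) = V*(1 + V)
A(-64) - p(S(4, 6)) = -64*(1 - 64) - 1*6 = -64*(-63) - 6 = 4032 - 6 = 4026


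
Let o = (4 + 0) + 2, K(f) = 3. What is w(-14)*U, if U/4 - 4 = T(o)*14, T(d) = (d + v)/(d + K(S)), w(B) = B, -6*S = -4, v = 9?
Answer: -4592/3 ≈ -1530.7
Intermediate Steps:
S = ⅔ (S = -⅙*(-4) = ⅔ ≈ 0.66667)
o = 6 (o = 4 + 2 = 6)
T(d) = (9 + d)/(3 + d) (T(d) = (d + 9)/(d + 3) = (9 + d)/(3 + d))
U = 328/3 (U = 16 + 4*(((9 + 6)/(3 + 6))*14) = 16 + 4*((15/9)*14) = 16 + 4*(((⅑)*15)*14) = 16 + 4*((5/3)*14) = 16 + 4*(70/3) = 16 + 280/3 = 328/3 ≈ 109.33)
w(-14)*U = -14*328/3 = -4592/3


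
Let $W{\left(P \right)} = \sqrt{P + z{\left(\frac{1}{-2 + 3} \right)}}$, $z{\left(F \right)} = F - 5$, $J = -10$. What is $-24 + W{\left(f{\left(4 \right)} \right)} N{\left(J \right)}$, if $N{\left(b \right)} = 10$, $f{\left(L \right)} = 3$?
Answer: $-24 + 10 i \approx -24.0 + 10.0 i$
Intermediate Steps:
$z{\left(F \right)} = -5 + F$ ($z{\left(F \right)} = F - 5 = -5 + F$)
$W{\left(P \right)} = \sqrt{-4 + P}$ ($W{\left(P \right)} = \sqrt{P - \left(5 - \frac{1}{-2 + 3}\right)} = \sqrt{P - \left(5 - 1^{-1}\right)} = \sqrt{P + \left(-5 + 1\right)} = \sqrt{P - 4} = \sqrt{-4 + P}$)
$-24 + W{\left(f{\left(4 \right)} \right)} N{\left(J \right)} = -24 + \sqrt{-4 + 3} \cdot 10 = -24 + \sqrt{-1} \cdot 10 = -24 + i 10 = -24 + 10 i$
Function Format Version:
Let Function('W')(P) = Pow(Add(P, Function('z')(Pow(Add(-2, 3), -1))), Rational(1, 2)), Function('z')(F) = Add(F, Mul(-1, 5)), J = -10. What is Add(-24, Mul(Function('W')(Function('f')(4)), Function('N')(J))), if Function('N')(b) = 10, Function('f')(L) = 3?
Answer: Add(-24, Mul(10, I)) ≈ Add(-24.000, Mul(10.000, I))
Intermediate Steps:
Function('z')(F) = Add(-5, F) (Function('z')(F) = Add(F, -5) = Add(-5, F))
Function('W')(P) = Pow(Add(-4, P), Rational(1, 2)) (Function('W')(P) = Pow(Add(P, Add(-5, Pow(Add(-2, 3), -1))), Rational(1, 2)) = Pow(Add(P, Add(-5, Pow(1, -1))), Rational(1, 2)) = Pow(Add(P, Add(-5, 1)), Rational(1, 2)) = Pow(Add(P, -4), Rational(1, 2)) = Pow(Add(-4, P), Rational(1, 2)))
Add(-24, Mul(Function('W')(Function('f')(4)), Function('N')(J))) = Add(-24, Mul(Pow(Add(-4, 3), Rational(1, 2)), 10)) = Add(-24, Mul(Pow(-1, Rational(1, 2)), 10)) = Add(-24, Mul(I, 10)) = Add(-24, Mul(10, I))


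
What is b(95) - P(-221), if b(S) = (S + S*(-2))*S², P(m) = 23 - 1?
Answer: -857397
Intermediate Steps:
P(m) = 22
b(S) = -S³ (b(S) = (S - 2*S)*S² = (-S)*S² = -S³)
b(95) - P(-221) = -1*95³ - 1*22 = -1*857375 - 22 = -857375 - 22 = -857397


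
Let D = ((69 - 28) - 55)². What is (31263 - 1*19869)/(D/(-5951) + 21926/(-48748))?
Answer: -1652695985556/70018117 ≈ -23604.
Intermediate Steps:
D = 196 (D = (41 - 55)² = (-14)² = 196)
(31263 - 1*19869)/(D/(-5951) + 21926/(-48748)) = (31263 - 1*19869)/(196/(-5951) + 21926/(-48748)) = (31263 - 19869)/(196*(-1/5951) + 21926*(-1/48748)) = 11394/(-196/5951 - 10963/24374) = 11394/(-70018117/145049674) = 11394*(-145049674/70018117) = -1652695985556/70018117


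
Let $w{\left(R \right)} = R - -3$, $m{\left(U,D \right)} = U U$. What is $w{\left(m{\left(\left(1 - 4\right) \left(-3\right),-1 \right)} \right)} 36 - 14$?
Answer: $3010$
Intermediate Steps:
$m{\left(U,D \right)} = U^{2}$
$w{\left(R \right)} = 3 + R$ ($w{\left(R \right)} = R + 3 = 3 + R$)
$w{\left(m{\left(\left(1 - 4\right) \left(-3\right),-1 \right)} \right)} 36 - 14 = \left(3 + \left(\left(1 - 4\right) \left(-3\right)\right)^{2}\right) 36 - 14 = \left(3 + \left(\left(-3\right) \left(-3\right)\right)^{2}\right) 36 - 14 = \left(3 + 9^{2}\right) 36 - 14 = \left(3 + 81\right) 36 - 14 = 84 \cdot 36 - 14 = 3024 - 14 = 3010$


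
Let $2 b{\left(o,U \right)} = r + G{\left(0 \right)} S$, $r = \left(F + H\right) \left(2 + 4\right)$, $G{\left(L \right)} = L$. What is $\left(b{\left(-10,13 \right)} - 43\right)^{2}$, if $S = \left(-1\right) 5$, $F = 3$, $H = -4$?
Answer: $2116$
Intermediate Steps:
$S = -5$
$r = -6$ ($r = \left(3 - 4\right) \left(2 + 4\right) = \left(-1\right) 6 = -6$)
$b{\left(o,U \right)} = -3$ ($b{\left(o,U \right)} = \frac{-6 + 0 \left(-5\right)}{2} = \frac{-6 + 0}{2} = \frac{1}{2} \left(-6\right) = -3$)
$\left(b{\left(-10,13 \right)} - 43\right)^{2} = \left(-3 - 43\right)^{2} = \left(-46\right)^{2} = 2116$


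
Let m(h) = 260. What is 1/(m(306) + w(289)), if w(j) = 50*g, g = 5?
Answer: 1/510 ≈ 0.0019608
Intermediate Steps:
w(j) = 250 (w(j) = 50*5 = 250)
1/(m(306) + w(289)) = 1/(260 + 250) = 1/510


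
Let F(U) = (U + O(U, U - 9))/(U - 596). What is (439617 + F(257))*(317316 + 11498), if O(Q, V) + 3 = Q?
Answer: 49003035992728/339 ≈ 1.4455e+11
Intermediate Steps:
O(Q, V) = -3 + Q
F(U) = (-3 + 2*U)/(-596 + U) (F(U) = (U + (-3 + U))/(U - 596) = (-3 + 2*U)/(-596 + U))
(439617 + F(257))*(317316 + 11498) = (439617 + (-3 + 2*257)/(-596 + 257))*(317316 + 11498) = (439617 + (-3 + 514)/(-339))*328814 = (439617 - 1/339*511)*328814 = (439617 - 511/339)*328814 = (149029652/339)*328814 = 49003035992728/339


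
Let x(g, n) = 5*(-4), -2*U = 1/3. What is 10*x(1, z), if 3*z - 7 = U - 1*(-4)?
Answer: -200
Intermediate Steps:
U = -1/6 (U = -1/2/3 = -1/2*1/3 = -1/6 ≈ -0.16667)
z = 65/18 (z = 7/3 + (-1/6 - 1*(-4))/3 = 7/3 + (-1/6 + 4)/3 = 7/3 + (1/3)*(23/6) = 7/3 + 23/18 = 65/18 ≈ 3.6111)
x(g, n) = -20
10*x(1, z) = 10*(-20) = -200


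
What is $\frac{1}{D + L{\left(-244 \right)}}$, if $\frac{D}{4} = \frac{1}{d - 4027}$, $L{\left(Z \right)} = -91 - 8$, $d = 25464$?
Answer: $- \frac{21437}{2122259} \approx -0.010101$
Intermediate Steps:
$L{\left(Z \right)} = -99$
$D = \frac{4}{21437}$ ($D = \frac{4}{25464 - 4027} = \frac{4}{21437} \approx 0.00018659$)
$\frac{1}{D + L{\left(-244 \right)}} = \frac{1}{\frac{4}{21437} - 99} = \frac{1}{- \frac{2122259}{21437}} = - \frac{21437}{2122259}$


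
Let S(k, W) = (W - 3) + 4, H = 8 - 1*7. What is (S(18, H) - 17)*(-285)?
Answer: 4275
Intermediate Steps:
H = 1 (H = 8 - 7 = 1)
S(k, W) = 1 + W (S(k, W) = (-3 + W) + 4 = 1 + W)
(S(18, H) - 17)*(-285) = ((1 + 1) - 17)*(-285) = (2 - 17)*(-285) = -15*(-285) = 4275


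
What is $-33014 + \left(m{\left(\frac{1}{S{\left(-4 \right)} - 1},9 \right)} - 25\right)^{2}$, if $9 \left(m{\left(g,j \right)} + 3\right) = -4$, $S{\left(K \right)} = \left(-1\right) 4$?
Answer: $- \frac{2608598}{81} \approx -32205.0$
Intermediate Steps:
$S{\left(K \right)} = -4$
$m{\left(g,j \right)} = - \frac{31}{9}$ ($m{\left(g,j \right)} = -3 + \frac{1}{9} \left(-4\right) = -3 - \frac{4}{9} = - \frac{31}{9}$)
$-33014 + \left(m{\left(\frac{1}{S{\left(-4 \right)} - 1},9 \right)} - 25\right)^{2} = -33014 + \left(- \frac{31}{9} - 25\right)^{2} = -33014 + \left(- \frac{256}{9}\right)^{2} = -33014 + \frac{65536}{81} = - \frac{2608598}{81}$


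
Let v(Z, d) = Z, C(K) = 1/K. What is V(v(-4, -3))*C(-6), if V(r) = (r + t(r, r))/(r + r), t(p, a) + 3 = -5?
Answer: -1/4 ≈ -0.25000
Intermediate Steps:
t(p, a) = -8 (t(p, a) = -3 - 5 = -8)
V(r) = (-8 + r)/(2*r) (V(r) = (r - 8)/(r + r) = (-8 + r)/((2*r)) = (-8 + r)*(1/(2*r)) = (-8 + r)/(2*r))
V(v(-4, -3))*C(-6) = ((1/2)*(-8 - 4)/(-4))/(-6) = ((1/2)*(-1/4)*(-12))*(-1/6) = (3/2)*(-1/6) = -1/4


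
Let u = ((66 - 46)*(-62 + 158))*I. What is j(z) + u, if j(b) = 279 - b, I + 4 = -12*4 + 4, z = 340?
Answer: -92221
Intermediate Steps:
I = -48 (I = -4 + (-12*4 + 4) = -4 + (-48 + 4) = -4 - 44 = -48)
u = -92160 (u = ((66 - 46)*(-62 + 158))*(-48) = (20*96)*(-48) = 1920*(-48) = -92160)
j(z) + u = (279 - 1*340) - 92160 = (279 - 340) - 92160 = -61 - 92160 = -92221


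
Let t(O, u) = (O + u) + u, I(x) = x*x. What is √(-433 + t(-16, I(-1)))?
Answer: I*√447 ≈ 21.142*I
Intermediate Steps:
I(x) = x²
t(O, u) = O + 2*u
√(-433 + t(-16, I(-1))) = √(-433 + (-16 + 2*(-1)²)) = √(-433 + (-16 + 2*1)) = √(-433 + (-16 + 2)) = √(-433 - 14) = √(-447) = I*√447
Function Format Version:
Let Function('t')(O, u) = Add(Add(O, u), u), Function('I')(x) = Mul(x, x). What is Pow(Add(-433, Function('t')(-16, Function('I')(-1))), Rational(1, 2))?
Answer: Mul(I, Pow(447, Rational(1, 2))) ≈ Mul(21.142, I)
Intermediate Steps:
Function('I')(x) = Pow(x, 2)
Function('t')(O, u) = Add(O, Mul(2, u))
Pow(Add(-433, Function('t')(-16, Function('I')(-1))), Rational(1, 2)) = Pow(Add(-433, Add(-16, Mul(2, Pow(-1, 2)))), Rational(1, 2)) = Pow(Add(-433, Add(-16, Mul(2, 1))), Rational(1, 2)) = Pow(Add(-433, Add(-16, 2)), Rational(1, 2)) = Pow(Add(-433, -14), Rational(1, 2)) = Pow(-447, Rational(1, 2)) = Mul(I, Pow(447, Rational(1, 2)))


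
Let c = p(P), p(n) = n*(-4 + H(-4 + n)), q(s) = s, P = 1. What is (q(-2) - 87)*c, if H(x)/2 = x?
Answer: 890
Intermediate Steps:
H(x) = 2*x
p(n) = n*(-12 + 2*n) (p(n) = n*(-4 + 2*(-4 + n)) = n*(-4 + (-8 + 2*n)) = n*(-12 + 2*n))
c = -10 (c = 2*1*(-6 + 1) = 2*1*(-5) = -10)
(q(-2) - 87)*c = (-2 - 87)*(-10) = -89*(-10) = 890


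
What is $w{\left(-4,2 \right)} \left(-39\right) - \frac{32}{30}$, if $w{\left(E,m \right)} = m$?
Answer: $- \frac{1186}{15} \approx -79.067$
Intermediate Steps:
$w{\left(-4,2 \right)} \left(-39\right) - \frac{32}{30} = 2 \left(-39\right) - \frac{32}{30} = -78 - \frac{16}{15} = - \frac{1186}{15}$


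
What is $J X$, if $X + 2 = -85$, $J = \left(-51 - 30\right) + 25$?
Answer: $4872$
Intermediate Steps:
$J = -56$ ($J = -81 + 25 = -56$)
$X = -87$ ($X = -2 - 85 = -87$)
$J X = \left(-56\right) \left(-87\right) = 4872$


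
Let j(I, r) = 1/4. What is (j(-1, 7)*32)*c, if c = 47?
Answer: 376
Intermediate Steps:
j(I, r) = 1/4
(j(-1, 7)*32)*c = ((1/4)*32)*47 = 8*47 = 376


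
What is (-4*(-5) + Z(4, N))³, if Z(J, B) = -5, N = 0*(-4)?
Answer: 3375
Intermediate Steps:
N = 0
(-4*(-5) + Z(4, N))³ = (-4*(-5) - 5)³ = (20 - 5)³ = 15³ = 3375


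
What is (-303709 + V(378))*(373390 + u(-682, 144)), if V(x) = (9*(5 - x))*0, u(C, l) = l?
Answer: -113445637606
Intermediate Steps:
V(x) = 0 (V(x) = (45 - 9*x)*0 = 0)
(-303709 + V(378))*(373390 + u(-682, 144)) = (-303709 + 0)*(373390 + 144) = -303709*373534 = -113445637606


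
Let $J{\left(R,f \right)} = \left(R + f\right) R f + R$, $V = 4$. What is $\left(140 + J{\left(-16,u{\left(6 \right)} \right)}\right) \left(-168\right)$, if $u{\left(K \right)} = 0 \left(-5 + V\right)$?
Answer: $-20832$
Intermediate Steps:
$u{\left(K \right)} = 0$ ($u{\left(K \right)} = 0 \left(-5 + 4\right) = 0 \left(-1\right) = 0$)
$J{\left(R,f \right)} = R + R f \left(R + f\right)$ ($J{\left(R,f \right)} = R \left(R + f\right) f + R = R f \left(R + f\right) + R = R + R f \left(R + f\right)$)
$\left(140 + J{\left(-16,u{\left(6 \right)} \right)}\right) \left(-168\right) = \left(140 - 16 \left(1 + 0^{2} - 0\right)\right) \left(-168\right) = \left(140 - 16 \left(1 + 0 + 0\right)\right) \left(-168\right) = \left(140 - 16\right) \left(-168\right) = 124 \left(-168\right) = -20832$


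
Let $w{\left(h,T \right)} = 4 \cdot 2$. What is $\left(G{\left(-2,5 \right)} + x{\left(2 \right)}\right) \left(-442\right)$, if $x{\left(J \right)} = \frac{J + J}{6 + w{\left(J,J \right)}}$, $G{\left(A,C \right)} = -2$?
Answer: $\frac{5304}{7} \approx 757.71$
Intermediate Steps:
$w{\left(h,T \right)} = 8$
$x{\left(J \right)} = \frac{J}{7}$ ($x{\left(J \right)} = \frac{J + J}{6 + 8} = \frac{2 J}{14} = 2 J \frac{1}{14} = \frac{J}{7}$)
$\left(G{\left(-2,5 \right)} + x{\left(2 \right)}\right) \left(-442\right) = \left(-2 + \frac{1}{7} \cdot 2\right) \left(-442\right) = \left(-2 + \frac{2}{7}\right) \left(-442\right) = \left(- \frac{12}{7}\right) \left(-442\right) = \frac{5304}{7}$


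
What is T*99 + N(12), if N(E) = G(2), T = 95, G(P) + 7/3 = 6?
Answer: 28226/3 ≈ 9408.7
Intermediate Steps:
G(P) = 11/3 (G(P) = -7/3 + 6 = 11/3)
N(E) = 11/3
T*99 + N(12) = 95*99 + 11/3 = 9405 + 11/3 = 28226/3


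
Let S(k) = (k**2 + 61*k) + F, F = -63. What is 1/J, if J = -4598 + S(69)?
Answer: 1/4309 ≈ 0.00023207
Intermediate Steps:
S(k) = -63 + k**2 + 61*k (S(k) = (k**2 + 61*k) - 63 = -63 + k**2 + 61*k)
J = 4309 (J = -4598 + (-63 + 69**2 + 61*69) = -4598 + (-63 + 4761 + 4209) = -4598 + 8907 = 4309)
1/J = 1/4309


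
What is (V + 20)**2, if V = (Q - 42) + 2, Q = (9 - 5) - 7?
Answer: 529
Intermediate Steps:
Q = -3 (Q = 4 - 7 = -3)
V = -43 (V = (-3 - 42) + 2 = -45 + 2 = -43)
(V + 20)**2 = (-43 + 20)**2 = (-23)**2 = 529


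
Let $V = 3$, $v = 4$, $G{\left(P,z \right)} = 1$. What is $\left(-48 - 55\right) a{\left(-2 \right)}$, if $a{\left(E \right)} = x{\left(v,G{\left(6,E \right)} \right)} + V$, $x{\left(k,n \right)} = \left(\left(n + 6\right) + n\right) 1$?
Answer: $-1133$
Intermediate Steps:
$x{\left(k,n \right)} = 6 + 2 n$ ($x{\left(k,n \right)} = \left(\left(6 + n\right) + n\right) 1 = \left(6 + 2 n\right) 1 = 6 + 2 n$)
$a{\left(E \right)} = 11$ ($a{\left(E \right)} = \left(6 + 2 \cdot 1\right) + 3 = \left(6 + 2\right) + 3 = 8 + 3 = 11$)
$\left(-48 - 55\right) a{\left(-2 \right)} = \left(-48 - 55\right) 11 = \left(-103\right) 11 = -1133$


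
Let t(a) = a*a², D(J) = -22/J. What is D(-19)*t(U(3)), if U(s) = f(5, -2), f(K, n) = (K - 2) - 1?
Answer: 176/19 ≈ 9.2632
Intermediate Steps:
f(K, n) = -3 + K (f(K, n) = (-2 + K) - 1 = -3 + K)
U(s) = 2 (U(s) = -3 + 5 = 2)
t(a) = a³
D(-19)*t(U(3)) = -22/(-19)*2³ = -22*(-1/19)*8 = (22/19)*8 = 176/19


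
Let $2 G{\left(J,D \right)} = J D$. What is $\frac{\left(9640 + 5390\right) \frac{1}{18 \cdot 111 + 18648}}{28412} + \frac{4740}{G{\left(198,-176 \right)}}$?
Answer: $- \frac{1608908795}{5914824366} \approx -0.27201$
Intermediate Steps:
$G{\left(J,D \right)} = \frac{D J}{2}$ ($G{\left(J,D \right)} = \frac{J D}{2} = \frac{D J}{2}$)
$\frac{\left(9640 + 5390\right) \frac{1}{18 \cdot 111 + 18648}}{28412} + \frac{4740}{G{\left(198,-176 \right)}} = \frac{\left(9640 + 5390\right) \frac{1}{18 \cdot 111 + 18648}}{28412} + \frac{4740}{\frac{1}{2} \left(-176\right) 198} = \frac{15030}{1998 + 18648} \cdot \frac{1}{28412} + \frac{4740}{-17424} = \frac{15030}{20646} \cdot \frac{1}{28412} + 4740 \left(- \frac{1}{17424}\right) = 15030 \cdot \frac{1}{20646} \cdot \frac{1}{28412} - \frac{395}{1452} = \frac{835}{1147} \cdot \frac{1}{28412} - \frac{395}{1452} = \frac{835}{32588564} - \frac{395}{1452} = - \frac{1608908795}{5914824366}$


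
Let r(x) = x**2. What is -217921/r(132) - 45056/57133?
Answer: -109384597/8227152 ≈ -13.296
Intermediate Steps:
-217921/r(132) - 45056/57133 = -217921/(132**2) - 45056/57133 = -217921/17424 - 45056*1/57133 = -217921*1/17424 - 45056/57133 = -1801/144 - 45056/57133 = -109384597/8227152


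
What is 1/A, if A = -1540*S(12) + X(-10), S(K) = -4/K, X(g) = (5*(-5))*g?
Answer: 3/2290 ≈ 0.0013100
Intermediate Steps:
X(g) = -25*g
A = 2290/3 (A = -(-6160)/12 - 25*(-10) = -(-6160)/12 + 250 = -1540*(-1/3) + 250 = 1540/3 + 250 = 2290/3 ≈ 763.33)
1/A = 1/(2290/3) = 3/2290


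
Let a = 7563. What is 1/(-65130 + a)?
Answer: -1/57567 ≈ -1.7371e-5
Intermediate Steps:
1/(-65130 + a) = 1/(-65130 + 7563) = 1/(-57567) = -1/57567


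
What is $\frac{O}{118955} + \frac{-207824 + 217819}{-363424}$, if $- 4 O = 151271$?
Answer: $- \frac{14932833201}{43231101920} \approx -0.34542$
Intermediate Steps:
$O = - \frac{151271}{4}$ ($O = \left(- \frac{1}{4}\right) 151271 = - \frac{151271}{4} \approx -37818.0$)
$\frac{O}{118955} + \frac{-207824 + 217819}{-363424} = - \frac{151271}{4 \cdot 118955} + \frac{-207824 + 217819}{-363424} = \left(- \frac{151271}{4}\right) \frac{1}{118955} + 9995 \left(- \frac{1}{363424}\right) = - \frac{151271}{475820} - \frac{9995}{363424} = - \frac{14932833201}{43231101920}$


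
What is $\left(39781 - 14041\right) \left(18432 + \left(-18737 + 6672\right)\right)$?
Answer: $163886580$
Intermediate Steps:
$\left(39781 - 14041\right) \left(18432 + \left(-18737 + 6672\right)\right) = 25740 \left(18432 - 12065\right) = 25740 \cdot 6367 = 163886580$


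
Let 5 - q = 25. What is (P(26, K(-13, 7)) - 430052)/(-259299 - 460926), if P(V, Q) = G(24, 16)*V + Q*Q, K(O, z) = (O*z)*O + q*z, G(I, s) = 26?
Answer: -219491/240075 ≈ -0.91426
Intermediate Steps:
q = -20 (q = 5 - 1*25 = 5 - 25 = -20)
K(O, z) = -20*z + z*O² (K(O, z) = (O*z)*O - 20*z = z*O² - 20*z = -20*z + z*O²)
P(V, Q) = Q² + 26*V (P(V, Q) = 26*V + Q*Q = 26*V + Q² = Q² + 26*V)
(P(26, K(-13, 7)) - 430052)/(-259299 - 460926) = (((7*(-20 + (-13)²))² + 26*26) - 430052)/(-259299 - 460926) = (((7*(-20 + 169))² + 676) - 430052)/(-720225) = (((7*149)² + 676) - 430052)*(-1/720225) = ((1043² + 676) - 430052)*(-1/720225) = ((1087849 + 676) - 430052)*(-1/720225) = (1088525 - 430052)*(-1/720225) = 658473*(-1/720225) = -219491/240075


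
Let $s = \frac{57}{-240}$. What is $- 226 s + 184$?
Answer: $\frac{9507}{40} \approx 237.68$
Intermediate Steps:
$s = - \frac{19}{80}$ ($s = 57 \left(- \frac{1}{240}\right) = - \frac{19}{80} \approx -0.2375$)
$- 226 s + 184 = \left(-226\right) \left(- \frac{19}{80}\right) + 184 = \frac{2147}{40} + 184 = \frac{9507}{40}$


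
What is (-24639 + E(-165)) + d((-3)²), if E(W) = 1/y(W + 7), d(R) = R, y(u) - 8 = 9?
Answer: -418709/17 ≈ -24630.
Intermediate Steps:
y(u) = 17 (y(u) = 8 + 9 = 17)
E(W) = 1/17
(-24639 + E(-165)) + d((-3)²) = (-24639 + 1/17) + (-3)² = -418862/17 + 9 = -418709/17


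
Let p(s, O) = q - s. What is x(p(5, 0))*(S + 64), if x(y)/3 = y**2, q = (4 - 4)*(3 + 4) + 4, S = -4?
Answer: 180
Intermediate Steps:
q = 4 (q = 0*7 + 4 = 0 + 4 = 4)
p(s, O) = 4 - s
x(y) = 3*y**2
x(p(5, 0))*(S + 64) = (3*(4 - 1*5)**2)*(-4 + 64) = (3*(4 - 5)**2)*60 = (3*(-1)**2)*60 = (3*1)*60 = 3*60 = 180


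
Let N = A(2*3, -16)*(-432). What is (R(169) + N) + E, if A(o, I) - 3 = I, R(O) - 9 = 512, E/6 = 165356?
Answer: 998273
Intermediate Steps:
E = 992136 (E = 6*165356 = 992136)
R(O) = 521 (R(O) = 9 + 512 = 521)
A(o, I) = 3 + I
N = 5616 (N = (3 - 16)*(-432) = -13*(-432) = 5616)
(R(169) + N) + E = (521 + 5616) + 992136 = 6137 + 992136 = 998273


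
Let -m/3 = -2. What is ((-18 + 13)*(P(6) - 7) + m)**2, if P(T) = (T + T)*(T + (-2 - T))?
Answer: 25921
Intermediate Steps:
m = 6 (m = -3*(-2) = 6)
P(T) = -4*T (P(T) = (2*T)*(-2) = -4*T)
((-18 + 13)*(P(6) - 7) + m)**2 = ((-18 + 13)*(-4*6 - 7) + 6)**2 = (-5*(-24 - 7) + 6)**2 = (-5*(-31) + 6)**2 = (155 + 6)**2 = 161**2 = 25921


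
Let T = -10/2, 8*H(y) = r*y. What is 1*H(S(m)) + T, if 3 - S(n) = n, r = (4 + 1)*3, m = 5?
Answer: -35/4 ≈ -8.7500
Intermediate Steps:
r = 15 (r = 5*3 = 15)
S(n) = 3 - n
H(y) = 15*y/8 (H(y) = (15*y)/8 = 15*y/8)
T = -5 (T = -10*½ = -5)
1*H(S(m)) + T = 1*(15*(3 - 1*5)/8) - 5 = 1*(15*(3 - 5)/8) - 5 = 1*((15/8)*(-2)) - 5 = 1*(-15/4) - 5 = -15/4 - 5 = -35/4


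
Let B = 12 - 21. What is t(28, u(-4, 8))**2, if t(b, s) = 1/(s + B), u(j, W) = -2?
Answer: 1/121 ≈ 0.0082645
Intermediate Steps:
B = -9
t(b, s) = 1/(-9 + s) (t(b, s) = 1/(s - 9) = 1/(-9 + s))
t(28, u(-4, 8))**2 = (1/(-9 - 2))**2 = (1/(-11))**2 = (-1/11)**2 = 1/121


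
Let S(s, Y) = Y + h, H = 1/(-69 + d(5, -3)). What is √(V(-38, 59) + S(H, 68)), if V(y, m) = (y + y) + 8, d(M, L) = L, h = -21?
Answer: I*√21 ≈ 4.5826*I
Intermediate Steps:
H = -1/72 (H = 1/(-69 - 3) = 1/(-72) = -1/72 ≈ -0.013889)
V(y, m) = 8 + 2*y (V(y, m) = 2*y + 8 = 8 + 2*y)
S(s, Y) = -21 + Y (S(s, Y) = Y - 21 = -21 + Y)
√(V(-38, 59) + S(H, 68)) = √((8 + 2*(-38)) + (-21 + 68)) = √((8 - 76) + 47) = √(-68 + 47) = √(-21) = I*√21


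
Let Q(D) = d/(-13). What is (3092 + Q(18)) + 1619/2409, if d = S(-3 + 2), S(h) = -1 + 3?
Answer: 96848393/31317 ≈ 3092.5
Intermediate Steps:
S(h) = 2
d = 2
Q(D) = -2/13 (Q(D) = 2/(-13) = 2*(-1/13) = -2/13)
(3092 + Q(18)) + 1619/2409 = (3092 - 2/13) + 1619/2409 = 40194/13 + 1619*(1/2409) = 40194/13 + 1619/2409 = 96848393/31317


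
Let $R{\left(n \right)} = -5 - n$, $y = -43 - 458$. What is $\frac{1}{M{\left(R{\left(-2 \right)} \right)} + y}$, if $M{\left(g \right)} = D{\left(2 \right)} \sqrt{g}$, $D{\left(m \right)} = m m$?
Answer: $- \frac{167}{83683} - \frac{4 i \sqrt{3}}{251049} \approx -0.0019956 - 2.7597 \cdot 10^{-5} i$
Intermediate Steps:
$D{\left(m \right)} = m^{2}$
$y = -501$
$M{\left(g \right)} = 4 \sqrt{g}$ ($M{\left(g \right)} = 2^{2} \sqrt{g} = 4 \sqrt{g}$)
$\frac{1}{M{\left(R{\left(-2 \right)} \right)} + y} = \frac{1}{4 \sqrt{-5 - -2} - 501} = \frac{1}{4 \sqrt{-5 + 2} - 501} = \frac{1}{4 \sqrt{-3} - 501} = \frac{1}{4 i \sqrt{3} - 501} = \frac{1}{-501 + 4 i \sqrt{3}}$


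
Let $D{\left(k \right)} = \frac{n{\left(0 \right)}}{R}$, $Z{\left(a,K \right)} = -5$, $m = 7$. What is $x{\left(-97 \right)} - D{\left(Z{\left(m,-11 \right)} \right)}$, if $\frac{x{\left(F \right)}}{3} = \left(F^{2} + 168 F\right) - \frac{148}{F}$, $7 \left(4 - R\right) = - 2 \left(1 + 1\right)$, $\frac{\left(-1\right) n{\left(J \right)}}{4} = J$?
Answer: $- \frac{2003673}{97} \approx -20656.0$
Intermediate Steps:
$n{\left(J \right)} = - 4 J$
$R = \frac{32}{7}$ ($R = 4 - \frac{\left(-2\right) \left(1 + 1\right)}{7} = 4 - \frac{\left(-2\right) 2}{7} = 4 - - \frac{4}{7} = 4 + \frac{4}{7} = \frac{32}{7} \approx 4.5714$)
$x{\left(F \right)} = - \frac{444}{F} + 3 F^{2} + 504 F$ ($x{\left(F \right)} = 3 \left(\left(F^{2} + 168 F\right) - \frac{148}{F}\right) = 3 \left(F^{2} - \frac{148}{F} + 168 F\right) = - \frac{444}{F} + 3 F^{2} + 504 F$)
$D{\left(k \right)} = 0$ ($D{\left(k \right)} = \frac{\left(-4\right) 0}{\frac{32}{7}} = 0 \cdot \frac{7}{32} = 0$)
$x{\left(-97 \right)} - D{\left(Z{\left(m,-11 \right)} \right)} = \frac{3 \left(-148 + \left(-97\right)^{2} \left(168 - 97\right)\right)}{-97} - 0 = 3 \left(- \frac{1}{97}\right) \left(-148 + 9409 \cdot 71\right) + 0 = 3 \left(- \frac{1}{97}\right) \left(-148 + 668039\right) + 0 = 3 \left(- \frac{1}{97}\right) 667891 + 0 = - \frac{2003673}{97} + 0 = - \frac{2003673}{97}$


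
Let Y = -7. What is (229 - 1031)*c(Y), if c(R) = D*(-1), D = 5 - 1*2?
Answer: 2406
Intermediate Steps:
D = 3 (D = 5 - 2 = 3)
c(R) = -3 (c(R) = 3*(-1) = -3)
(229 - 1031)*c(Y) = (229 - 1031)*(-3) = -802*(-3) = 2406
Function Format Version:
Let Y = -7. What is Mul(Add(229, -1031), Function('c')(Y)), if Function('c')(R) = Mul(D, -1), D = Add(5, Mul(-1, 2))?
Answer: 2406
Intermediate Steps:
D = 3 (D = Add(5, -2) = 3)
Function('c')(R) = -3 (Function('c')(R) = Mul(3, -1) = -3)
Mul(Add(229, -1031), Function('c')(Y)) = Mul(Add(229, -1031), -3) = Mul(-802, -3) = 2406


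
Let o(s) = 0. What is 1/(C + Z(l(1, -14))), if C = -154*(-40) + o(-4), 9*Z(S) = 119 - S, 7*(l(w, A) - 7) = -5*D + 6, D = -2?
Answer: 21/129616 ≈ 0.00016202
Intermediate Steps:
l(w, A) = 65/7 (l(w, A) = 7 + (-5*(-2) + 6)/7 = 7 + (10 + 6)/7 = 7 + (⅐)*16 = 7 + 16/7 = 65/7)
Z(S) = 119/9 - S/9 (Z(S) = (119 - S)/9 = 119/9 - S/9)
C = 6160 (C = -154*(-40) + 0 = 6160 + 0 = 6160)
1/(C + Z(l(1, -14))) = 1/(6160 + (119/9 - ⅑*65/7)) = 1/(6160 + (119/9 - 65/63)) = 1/(6160 + 256/21) = 1/(129616/21) = 21/129616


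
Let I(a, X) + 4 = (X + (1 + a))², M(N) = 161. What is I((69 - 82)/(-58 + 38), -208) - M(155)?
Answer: 16966129/400 ≈ 42415.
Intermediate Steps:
I(a, X) = -4 + (1 + X + a)² (I(a, X) = -4 + (X + (1 + a))² = -4 + (1 + X + a)²)
I((69 - 82)/(-58 + 38), -208) - M(155) = (-4 + (1 - 208 + (69 - 82)/(-58 + 38))²) - 1*161 = (-4 + (1 - 208 - 13/(-20))²) - 161 = (-4 + (1 - 208 - 13*(-1/20))²) - 161 = (-4 + (1 - 208 + 13/20)²) - 161 = (-4 + (-4127/20)²) - 161 = (-4 + 17032129/400) - 161 = 17030529/400 - 161 = 16966129/400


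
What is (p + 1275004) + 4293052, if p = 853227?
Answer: 6421283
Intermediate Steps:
(p + 1275004) + 4293052 = (853227 + 1275004) + 4293052 = 2128231 + 4293052 = 6421283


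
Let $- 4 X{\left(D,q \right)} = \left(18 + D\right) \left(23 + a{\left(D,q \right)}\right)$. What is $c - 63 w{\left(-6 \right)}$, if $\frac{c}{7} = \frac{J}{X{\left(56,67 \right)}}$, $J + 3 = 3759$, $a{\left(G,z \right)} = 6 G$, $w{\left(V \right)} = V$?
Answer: $\frac{4968390}{13283} \approx 374.04$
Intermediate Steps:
$X{\left(D,q \right)} = - \frac{\left(18 + D\right) \left(23 + 6 D\right)}{4}$
$J = 3756$ ($J = -3 + 3759 = 3756$)
$c = - \frac{52584}{13283}$ ($c = 7 \frac{3756}{- \frac{207}{2} - 1834 - \frac{3 \cdot 56^{2}}{2}} = 7 \frac{3756}{- \frac{207}{2} - 1834 - 4704} = 7 \frac{3756}{- \frac{13283}{2}} = 7 \cdot 3756 \left(- \frac{2}{13283}\right) = 7 \left(- \frac{7512}{13283}\right) = - \frac{52584}{13283} \approx -3.9587$)
$c - 63 w{\left(-6 \right)} = - \frac{52584}{13283} - 63 \left(-6\right) = - \frac{52584}{13283} - -378 = - \frac{52584}{13283} + 378 = \frac{4968390}{13283}$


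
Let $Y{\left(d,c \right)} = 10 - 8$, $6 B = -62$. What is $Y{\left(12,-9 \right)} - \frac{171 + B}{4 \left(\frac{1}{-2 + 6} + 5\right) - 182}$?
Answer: $\frac{1448}{483} \approx 2.9979$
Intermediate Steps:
$B = - \frac{31}{3}$ ($B = \frac{1}{6} \left(-62\right) = - \frac{31}{3} \approx -10.333$)
$Y{\left(d,c \right)} = 2$ ($Y{\left(d,c \right)} = 10 - 8 = 2$)
$Y{\left(12,-9 \right)} - \frac{171 + B}{4 \left(\frac{1}{-2 + 6} + 5\right) - 182} = 2 - \frac{171 - \frac{31}{3}}{4 \left(\frac{1}{-2 + 6} + 5\right) - 182} = 2 - \frac{482}{3 \left(4 \left(\frac{1}{4} + 5\right) - 182\right)} = 2 - \frac{482}{3 \left(4 \cdot \frac{21}{4} - 182\right)} = 2 - \frac{482}{3 \left(21 - 182\right)} = 2 - \frac{482}{3 \left(-161\right)} = 2 - \frac{482}{3} \left(- \frac{1}{161}\right) = 2 - - \frac{482}{483} = 2 + \frac{482}{483} = \frac{1448}{483}$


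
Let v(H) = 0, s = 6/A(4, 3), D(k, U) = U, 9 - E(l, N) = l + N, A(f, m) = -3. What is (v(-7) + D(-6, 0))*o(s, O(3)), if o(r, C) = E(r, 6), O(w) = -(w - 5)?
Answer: 0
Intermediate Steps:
E(l, N) = 9 - N - l (E(l, N) = 9 - (l + N) = 9 - (N + l) = 9 + (-N - l) = 9 - N - l)
s = -2 (s = 6/(-3) = 6*(-1/3) = -2)
O(w) = 5 - w (O(w) = -(-5 + w) = 5 - w)
o(r, C) = 3 - r (o(r, C) = 9 - 1*6 - r = 9 - 6 - r = 3 - r)
(v(-7) + D(-6, 0))*o(s, O(3)) = (0 + 0)*(3 - 1*(-2)) = 0*(3 + 2) = 0*5 = 0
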